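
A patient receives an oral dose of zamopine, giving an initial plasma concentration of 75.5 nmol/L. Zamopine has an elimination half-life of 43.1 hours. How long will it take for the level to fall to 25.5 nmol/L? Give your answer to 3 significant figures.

67.5 hours

Fraction remaining = 25.5/75.5 ≈ 0.33775.
n = log₂(75.5/25.5) = ln(2.9608)/ln 2 ≈ 1.566 half-lives.
t = n × t½ = 1.566 × 43.1 ≈ 67.494 hours.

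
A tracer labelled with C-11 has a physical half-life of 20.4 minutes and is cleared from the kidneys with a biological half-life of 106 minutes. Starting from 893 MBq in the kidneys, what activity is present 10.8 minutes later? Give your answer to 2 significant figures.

1/t_eff = 1/t_phys + 1/t_biol = 1/20.4 + 1/106 = 0.058454 per minute.
t_eff = 20.4 × 106 / (20.4 + 106) ≈ 17.108 minutes.
Remaining = 893 × (1/2)^(10.8/17.108) = 893 × (1/2)^0.6313 ≈ 576.52 MBq.

580 MBq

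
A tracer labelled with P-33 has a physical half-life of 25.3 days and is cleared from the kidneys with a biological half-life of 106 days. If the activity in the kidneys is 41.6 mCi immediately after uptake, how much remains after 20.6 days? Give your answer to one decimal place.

20.7 mCi

1/t_eff = 1/t_phys + 1/t_biol = 1/25.3 + 1/106 = 0.04896 per day.
t_eff = 25.3 × 106 / (25.3 + 106) ≈ 20.425 days.
Remaining = 41.6 × (1/2)^(20.6/20.425) = 41.6 × (1/2)^1.0086 ≈ 20.677 mCi.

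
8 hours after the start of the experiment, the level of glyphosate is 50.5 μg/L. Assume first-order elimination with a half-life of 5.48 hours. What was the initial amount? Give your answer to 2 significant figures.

Number of half-lives elapsed: n = 8/5.48 ≈ 1.4599.
A₀ = A × 2^n = 50.5 × 2^1.4599 = 50.5 × 2.7508 ≈ 138.92 μg/L.

140 μg/L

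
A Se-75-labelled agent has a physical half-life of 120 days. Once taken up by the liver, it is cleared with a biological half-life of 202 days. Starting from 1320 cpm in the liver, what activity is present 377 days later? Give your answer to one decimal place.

41.0 cpm

1/t_eff = 1/t_phys + 1/t_biol = 1/120 + 1/202 = 0.013284 per day.
t_eff = 120 × 202 / (120 + 202) ≈ 75.28 days.
Remaining = 1320 × (1/2)^(377/75.28) = 1320 × (1/2)^5.008 ≈ 41.022 cpm.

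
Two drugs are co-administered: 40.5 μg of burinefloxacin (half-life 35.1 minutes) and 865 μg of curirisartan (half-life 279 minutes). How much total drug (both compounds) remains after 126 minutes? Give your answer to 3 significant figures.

636 μg

burinefloxacin: 40.5 × (1/2)^(126/35.1) = 40.5 × (1/2)^3.5897 ≈ 3.3638 μg.
curirisartan: 865 × (1/2)^(126/279) = 865 × (1/2)^0.45161 ≈ 632.51 μg.
Total = 3.3638 + 632.51 ≈ 635.87 μg.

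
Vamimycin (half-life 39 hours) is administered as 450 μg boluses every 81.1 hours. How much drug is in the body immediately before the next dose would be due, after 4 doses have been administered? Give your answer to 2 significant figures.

140 μg

The 4 doses were given 324.4, 243.3, 162.2, 81.1 hours ago.
Total = 450·(1/2)^(324.4/39) + 450·(1/2)^(243.3/39) + 450·(1/2)^(162.2/39) + 450·(1/2)^(81.1/39)
      = 1.4101 + 5.96 + 25.19 + 106.47 ≈ 139.03 μg.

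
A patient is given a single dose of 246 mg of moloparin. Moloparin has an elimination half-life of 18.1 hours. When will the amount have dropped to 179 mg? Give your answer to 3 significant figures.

Fraction remaining = 179/246 ≈ 0.72764.
n = log₂(246/179) = ln(1.3743)/ln 2 ≈ 0.4587 half-lives.
t = n × t½ = 0.4587 × 18.1 ≈ 8.3024 hours.

8.30 hours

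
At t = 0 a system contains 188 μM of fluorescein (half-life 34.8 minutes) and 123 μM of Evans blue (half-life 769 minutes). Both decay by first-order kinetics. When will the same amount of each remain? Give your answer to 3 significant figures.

Set 188·(1/2)^(t/34.8) = 123·(1/2)^(t/769).
Taking log₂: log₂(188/123) = t·(1/34.8 − 1/769).
log₂(1.5285) = 0.61207; 1/34.8 − 1/769 = 0.027435.
t = 0.61207 / 0.027435 ≈ 22.31 minutes.

22.3 minutes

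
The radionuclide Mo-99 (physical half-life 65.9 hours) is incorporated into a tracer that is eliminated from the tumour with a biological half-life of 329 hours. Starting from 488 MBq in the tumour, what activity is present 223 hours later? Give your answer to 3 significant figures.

1/t_eff = 1/t_phys + 1/t_biol = 1/65.9 + 1/329 = 0.018214 per hour.
t_eff = 65.9 × 329 / (65.9 + 329) ≈ 54.903 hours.
Remaining = 488 × (1/2)^(223/54.903) = 488 × (1/2)^4.0617 ≈ 29.223 MBq.

29.2 MBq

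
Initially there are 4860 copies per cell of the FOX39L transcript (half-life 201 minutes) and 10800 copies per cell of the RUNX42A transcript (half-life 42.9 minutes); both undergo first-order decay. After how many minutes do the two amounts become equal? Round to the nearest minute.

Set 4860·(1/2)^(t/201) = 10800·(1/2)^(t/42.9).
Taking log₂: log₂(4860/10800) = t·(1/201 − 1/42.9).
log₂(0.45) = -1.152; 1/201 − 1/42.9 = -0.018335.
t = -1.152 / -0.018335 ≈ 62.831 minutes.

63 minutes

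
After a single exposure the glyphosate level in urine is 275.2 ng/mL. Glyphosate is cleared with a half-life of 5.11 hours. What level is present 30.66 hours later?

Elapsed time is 6 half-lives (30.66/5.11).
Each half-life halves the amount: 275.2 × (1/2)^6 = 275.2/64 = 4.3 ng/mL.

4.3 ng/mL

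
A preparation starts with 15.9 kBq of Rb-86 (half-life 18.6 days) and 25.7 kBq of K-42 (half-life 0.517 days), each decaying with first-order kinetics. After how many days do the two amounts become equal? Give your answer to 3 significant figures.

0.368 days

Set 15.9·(1/2)^(t/18.6) = 25.7·(1/2)^(t/0.517).
Taking log₂: log₂(15.9/25.7) = t·(1/18.6 − 1/0.517).
log₂(0.61868) = -0.69274; 1/18.6 − 1/0.517 = -1.8805.
t = -0.69274 / -1.8805 ≈ 0.36839 days.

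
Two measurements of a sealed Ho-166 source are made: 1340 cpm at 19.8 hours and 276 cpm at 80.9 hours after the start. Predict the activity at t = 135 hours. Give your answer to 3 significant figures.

Over Δt = 80.9 − 19.8 = 61.1 hours, the level fell by a factor of 1340/276 ≈ 4.8551.
n = log₂(4.8551) ≈ 2.2795 half-lives, so t½ = 61.1/2.2795 ≈ 26.804 hours.
From t = 80.9 to t = 135: 276 × (1/2)^((135−80.9)/26.804) ≈ 68.128 cpm.

68.1 cpm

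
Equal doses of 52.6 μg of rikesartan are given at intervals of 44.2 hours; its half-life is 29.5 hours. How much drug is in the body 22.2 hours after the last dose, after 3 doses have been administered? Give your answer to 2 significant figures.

The 3 doses were given 110.6, 66.4, 22.2 hours ago.
Total = 52.6·(1/2)^(110.6/29.5) + 52.6·(1/2)^(66.4/29.5) + 52.6·(1/2)^(22.2/29.5)
      = 3.9118 + 11.051 + 31.221 ≈ 46.184 μg.

46 μg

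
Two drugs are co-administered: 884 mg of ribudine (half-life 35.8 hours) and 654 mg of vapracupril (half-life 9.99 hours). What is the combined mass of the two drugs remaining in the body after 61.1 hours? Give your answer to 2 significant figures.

ribudine: 884 × (1/2)^(61.1/35.8) = 884 × (1/2)^1.7067 ≈ 270.82 mg.
vapracupril: 654 × (1/2)^(61.1/9.99) = 654 × (1/2)^6.1161 ≈ 9.4285 mg.
Total = 270.82 + 9.4285 ≈ 280.25 mg.

280 mg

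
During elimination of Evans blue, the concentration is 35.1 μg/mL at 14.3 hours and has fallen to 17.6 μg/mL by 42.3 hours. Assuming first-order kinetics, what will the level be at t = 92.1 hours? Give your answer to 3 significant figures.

5.16 μg/mL

Over Δt = 42.3 − 14.3 = 28 hours, the level fell by a factor of 35.1/17.6 ≈ 1.9943.
n = log₂(1.9943) ≈ 0.9959 half-lives, so t½ = 28/0.9959 ≈ 28.115 hours.
From t = 42.3 to t = 92.1: 17.6 × (1/2)^((92.1−42.3)/28.115) ≈ 5.1559 μg/mL.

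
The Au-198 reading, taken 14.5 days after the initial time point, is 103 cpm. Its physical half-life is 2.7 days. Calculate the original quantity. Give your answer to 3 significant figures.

4260 cpm

Number of half-lives elapsed: n = 14.5/2.7 ≈ 5.3704.
A₀ = A × 2^n = 103 × 2^5.3704 = 103 × 41.366 ≈ 4260.7 cpm.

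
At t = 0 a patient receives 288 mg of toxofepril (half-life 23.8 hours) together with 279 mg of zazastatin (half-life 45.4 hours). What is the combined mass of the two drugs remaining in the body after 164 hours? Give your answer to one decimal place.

toxofepril: 288 × (1/2)^(164/23.8) = 288 × (1/2)^6.8908 ≈ 2.427 mg.
zazastatin: 279 × (1/2)^(164/45.4) = 279 × (1/2)^3.6123 ≈ 22.813 mg.
Total = 2.427 + 22.813 ≈ 25.24 mg.

25.2 mg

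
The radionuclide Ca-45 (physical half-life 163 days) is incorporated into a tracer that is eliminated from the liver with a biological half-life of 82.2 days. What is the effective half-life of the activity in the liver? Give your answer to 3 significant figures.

1/t_eff = 1/t_phys + 1/t_biol = 1/163 + 1/82.2 = 0.0183 per day.
t_eff = 163 × 82.2 / (163 + 82.2) ≈ 54.644 days.

54.6 days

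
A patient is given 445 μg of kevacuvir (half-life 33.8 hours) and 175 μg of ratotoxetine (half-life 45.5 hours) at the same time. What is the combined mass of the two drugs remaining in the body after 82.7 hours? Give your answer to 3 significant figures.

131 μg

kevacuvir: 445 × (1/2)^(82.7/33.8) = 445 × (1/2)^2.4467 ≈ 81.624 μg.
ratotoxetine: 175 × (1/2)^(82.7/45.5) = 175 × (1/2)^1.8176 ≈ 49.647 μg.
Total = 81.624 + 49.647 ≈ 131.27 μg.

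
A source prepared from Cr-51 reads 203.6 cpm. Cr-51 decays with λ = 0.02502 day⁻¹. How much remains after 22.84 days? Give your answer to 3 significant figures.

t½ = ln 2 / λ = 0.69315 / 0.02502 ≈ 27.704 days.
Number of half-lives: n = 22.84/27.704 ≈ 0.82444.
Remaining = 203.6 × (1/2)^0.82444 = 203.6 × 0.5647 ≈ 114.97 cpm.

115 cpm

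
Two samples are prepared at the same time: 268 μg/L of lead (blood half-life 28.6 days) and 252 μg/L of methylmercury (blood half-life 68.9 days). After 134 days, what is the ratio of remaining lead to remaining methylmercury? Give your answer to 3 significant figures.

lead: 268 × (1/2)^(134/28.6) = 268 × (1/2)^4.6853 ≈ 10.416 μg/L.
methylmercury: 252 × (1/2)^(134/68.9) = 252 × (1/2)^1.9448 ≈ 65.455 μg/L.
Ratio ≈ 10.416 / 65.455 ≈ 0.15914.

0.159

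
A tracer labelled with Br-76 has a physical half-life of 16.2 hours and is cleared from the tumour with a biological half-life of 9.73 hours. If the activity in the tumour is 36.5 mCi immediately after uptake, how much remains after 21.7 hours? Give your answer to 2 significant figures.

1/t_eff = 1/t_phys + 1/t_biol = 1/16.2 + 1/9.73 = 0.1645 per hour.
t_eff = 16.2 × 9.73 / (16.2 + 9.73) ≈ 6.0789 hours.
Remaining = 36.5 × (1/2)^(21.7/6.0789) = 36.5 × (1/2)^3.5697 ≈ 3.074 mCi.

3.1 mCi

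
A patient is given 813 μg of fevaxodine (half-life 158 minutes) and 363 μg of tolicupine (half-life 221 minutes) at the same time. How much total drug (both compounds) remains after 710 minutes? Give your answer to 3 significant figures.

75.2 μg

fevaxodine: 813 × (1/2)^(710/158) = 813 × (1/2)^4.4937 ≈ 36.088 μg.
tolicupine: 363 × (1/2)^(710/221) = 363 × (1/2)^3.2127 ≈ 39.156 μg.
Total = 36.088 + 39.156 ≈ 75.244 μg.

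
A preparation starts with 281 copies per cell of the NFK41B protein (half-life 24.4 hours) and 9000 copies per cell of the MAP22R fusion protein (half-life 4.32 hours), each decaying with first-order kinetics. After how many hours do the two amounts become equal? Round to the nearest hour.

Set 281·(1/2)^(t/24.4) = 9000·(1/2)^(t/4.32).
Taking log₂: log₂(281/9000) = t·(1/24.4 − 1/4.32).
log₂(0.031222) = -5.0013; 1/24.4 − 1/4.32 = -0.1905.
t = -5.0013 / -0.1905 ≈ 26.254 hours.

26 hours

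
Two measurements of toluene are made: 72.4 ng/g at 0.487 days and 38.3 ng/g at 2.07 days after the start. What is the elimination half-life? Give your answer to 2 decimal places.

Over Δt = 2.07 − 0.487 = 1.583 days, the level fell by a factor of 72.4/38.3 ≈ 1.8903.
n = log₂(1.8903) ≈ 0.91865 half-lives, so t½ = 1.583/0.91865 ≈ 1.7232 days.

1.72 days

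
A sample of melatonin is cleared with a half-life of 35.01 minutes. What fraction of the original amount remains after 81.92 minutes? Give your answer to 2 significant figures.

n = 81.92/35.01 ≈ 2.3399 half-lives.
Fraction remaining = (1/2)^2.3399 ≈ 0.19752.

0.20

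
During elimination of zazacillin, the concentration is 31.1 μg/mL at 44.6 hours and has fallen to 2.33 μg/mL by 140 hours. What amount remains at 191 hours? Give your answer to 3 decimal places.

Over Δt = 140 − 44.6 = 95.4 hours, the level fell by a factor of 31.1/2.33 ≈ 13.348.
n = log₂(13.348) ≈ 3.7385 half-lives, so t½ = 95.4/3.7385 ≈ 25.518 hours.
From t = 140 to t = 191: 2.33 × (1/2)^((191−140)/25.518) ≈ 0.58308 μg/mL.

0.583 μg/mL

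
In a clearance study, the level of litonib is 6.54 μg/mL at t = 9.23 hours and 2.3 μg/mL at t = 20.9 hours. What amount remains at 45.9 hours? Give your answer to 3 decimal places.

Over Δt = 20.9 − 9.23 = 11.67 hours, the level fell by a factor of 6.54/2.3 ≈ 2.8435.
n = log₂(2.8435) ≈ 1.5077 half-lives, so t½ = 11.67/1.5077 ≈ 7.7405 hours.
From t = 20.9 to t = 45.9: 2.3 × (1/2)^((45.9−20.9)/7.7405) ≈ 0.24517 μg/mL.

0.245 μg/mL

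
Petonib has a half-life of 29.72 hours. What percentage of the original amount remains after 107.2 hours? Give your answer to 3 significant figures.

n = 107.2/29.72 ≈ 3.607 half-lives.
Fraction remaining = (1/2)^3.607 ≈ 0.08207, i.e. 8.207%.

8.21%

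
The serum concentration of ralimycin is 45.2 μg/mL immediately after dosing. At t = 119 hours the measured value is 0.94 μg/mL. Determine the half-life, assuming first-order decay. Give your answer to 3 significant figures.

A/A₀ = 0.94/45.2 ≈ 0.020796.
n = log₂(48.085) ≈ 5.5875 half-lives elapsed in 119 hours.
t½ = 119/5.5875 ≈ 21.297 hours.

21.3 hours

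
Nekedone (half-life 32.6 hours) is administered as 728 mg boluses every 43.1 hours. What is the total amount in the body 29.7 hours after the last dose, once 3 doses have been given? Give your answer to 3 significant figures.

The 3 doses were given 115.9, 72.8, 29.7 hours ago.
Total = 728·(1/2)^(115.9/32.6) + 728·(1/2)^(72.8/32.6) + 728·(1/2)^(29.7/32.6)
      = 61.931 + 154.84 + 387.15 ≈ 603.92 mg.

604 mg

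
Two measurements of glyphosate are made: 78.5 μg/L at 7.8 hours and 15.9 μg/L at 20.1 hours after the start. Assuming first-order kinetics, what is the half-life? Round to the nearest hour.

5 hours

Over Δt = 20.1 − 7.8 = 12.3 hours, the level fell by a factor of 78.5/15.9 ≈ 4.9371.
n = log₂(4.9371) ≈ 2.3037 half-lives, so t½ = 12.3/2.3037 ≈ 5.3393 hours.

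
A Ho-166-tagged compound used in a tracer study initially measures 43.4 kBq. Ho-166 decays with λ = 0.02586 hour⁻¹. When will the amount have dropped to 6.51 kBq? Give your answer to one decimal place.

t½ = ln 2 / λ = 0.69315 / 0.02586 ≈ 26.804 hours.
Fraction remaining = 6.51/43.4 ≈ 0.15.
n = log₂(43.4/6.51) = ln(6.6667)/ln 2 ≈ 2.737 half-lives.
t = n × t½ = 2.737 × 26.804 ≈ 73.361 hours.

73.4 hours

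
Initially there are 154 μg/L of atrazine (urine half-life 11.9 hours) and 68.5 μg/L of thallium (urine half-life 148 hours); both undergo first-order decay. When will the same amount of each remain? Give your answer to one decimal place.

15.1 hours

Set 154·(1/2)^(t/11.9) = 68.5·(1/2)^(t/148).
Taking log₂: log₂(154/68.5) = t·(1/11.9 − 1/148).
log₂(2.2482) = 1.1688; 1/11.9 − 1/148 = 0.077277.
t = 1.1688 / 0.077277 ≈ 15.124 hours.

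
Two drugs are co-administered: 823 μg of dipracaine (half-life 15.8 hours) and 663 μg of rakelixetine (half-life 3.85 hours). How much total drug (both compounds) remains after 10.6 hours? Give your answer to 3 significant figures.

dipracaine: 823 × (1/2)^(10.6/15.8) = 823 × (1/2)^0.67089 ≈ 516.94 μg.
rakelixetine: 663 × (1/2)^(10.6/3.85) = 663 × (1/2)^2.7532 ≈ 98.334 μg.
Total = 516.94 + 98.334 ≈ 615.28 μg.

615 μg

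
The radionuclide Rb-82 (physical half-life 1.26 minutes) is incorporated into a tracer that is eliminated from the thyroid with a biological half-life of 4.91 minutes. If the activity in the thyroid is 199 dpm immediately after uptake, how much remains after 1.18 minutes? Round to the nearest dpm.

88 dpm

1/t_eff = 1/t_phys + 1/t_biol = 1/1.26 + 1/4.91 = 0.99732 per minute.
t_eff = 1.26 × 4.91 / (1.26 + 4.91) ≈ 1.0027 minutes.
Remaining = 199 × (1/2)^(1.18/1.0027) = 199 × (1/2)^1.1768 ≈ 88.022 dpm.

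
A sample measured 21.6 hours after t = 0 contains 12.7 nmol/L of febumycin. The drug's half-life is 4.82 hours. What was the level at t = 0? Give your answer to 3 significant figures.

284 nmol/L

Number of half-lives elapsed: n = 21.6/4.82 ≈ 4.4813.
A₀ = A × 2^n = 12.7 × 2^4.4813 = 12.7 × 22.336 ≈ 283.67 nmol/L.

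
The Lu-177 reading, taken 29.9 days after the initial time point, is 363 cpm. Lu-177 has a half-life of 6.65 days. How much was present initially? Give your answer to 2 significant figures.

Number of half-lives elapsed: n = 29.9/6.65 ≈ 4.4962.
A₀ = A × 2^n = 363 × 2^4.4962 = 363 × 22.569 ≈ 8192.4 cpm.

8200 cpm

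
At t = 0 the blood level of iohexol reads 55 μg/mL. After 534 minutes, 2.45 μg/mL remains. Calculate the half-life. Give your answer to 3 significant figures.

A/A₀ = 2.45/55 ≈ 0.044545.
n = log₂(22.449) ≈ 4.4886 half-lives elapsed in 534 minutes.
t½ = 534/4.4886 ≈ 118.97 minutes.

119 minutes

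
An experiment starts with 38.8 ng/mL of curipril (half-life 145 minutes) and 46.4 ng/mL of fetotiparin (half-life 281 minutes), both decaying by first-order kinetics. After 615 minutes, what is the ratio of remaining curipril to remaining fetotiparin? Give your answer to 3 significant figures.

0.202

curipril: 38.8 × (1/2)^(615/145) = 38.8 × (1/2)^4.2414 ≈ 2.0514 ng/mL.
fetotiparin: 46.4 × (1/2)^(615/281) = 46.4 × (1/2)^2.1886 ≈ 10.178 ng/mL.
Ratio ≈ 2.0514 / 10.178 ≈ 0.20154.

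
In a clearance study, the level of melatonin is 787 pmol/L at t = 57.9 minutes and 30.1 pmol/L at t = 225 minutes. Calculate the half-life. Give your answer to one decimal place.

35.5 minutes

Over Δt = 225 − 57.9 = 167.1 minutes, the level fell by a factor of 787/30.1 ≈ 26.146.
n = log₂(26.146) ≈ 4.7085 half-lives, so t½ = 167.1/4.7085 ≈ 35.489 minutes.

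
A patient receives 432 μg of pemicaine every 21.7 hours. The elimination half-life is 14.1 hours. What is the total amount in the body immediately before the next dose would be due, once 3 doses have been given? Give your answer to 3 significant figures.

The 3 doses were given 65.1, 43.4, 21.7 hours ago.
Total = 432·(1/2)^(65.1/14.1) + 432·(1/2)^(43.4/14.1) + 432·(1/2)^(21.7/14.1)
      = 17.604 + 51.157 + 148.66 ≈ 217.42 μg.

217 μg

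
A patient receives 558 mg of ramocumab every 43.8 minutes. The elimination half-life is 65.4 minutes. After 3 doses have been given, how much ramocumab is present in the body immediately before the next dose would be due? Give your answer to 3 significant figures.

710 mg

The 3 doses were given 131.4, 87.6, 43.8 minutes ago.
Total = 558·(1/2)^(131.4/65.4) + 558·(1/2)^(87.6/65.4) + 558·(1/2)^(43.8/65.4)
      = 138.62 + 220.51 + 350.77 ≈ 709.9 mg.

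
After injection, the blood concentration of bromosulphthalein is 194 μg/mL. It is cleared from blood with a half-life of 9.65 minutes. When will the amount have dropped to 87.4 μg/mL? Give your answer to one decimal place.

Fraction remaining = 87.4/194 ≈ 0.45052.
n = log₂(194/87.4) = ln(2.2197)/ln 2 ≈ 1.1504 half-lives.
t = n × t½ = 1.1504 × 9.65 ≈ 11.101 minutes.

11.1 minutes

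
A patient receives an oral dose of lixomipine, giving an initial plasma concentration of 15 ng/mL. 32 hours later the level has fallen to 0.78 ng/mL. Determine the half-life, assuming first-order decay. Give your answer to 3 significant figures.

7.50 hours

A/A₀ = 0.78/15 ≈ 0.052.
n = log₂(19.231) ≈ 4.2653 half-lives elapsed in 32 hours.
t½ = 32/4.2653 ≈ 7.5023 hours.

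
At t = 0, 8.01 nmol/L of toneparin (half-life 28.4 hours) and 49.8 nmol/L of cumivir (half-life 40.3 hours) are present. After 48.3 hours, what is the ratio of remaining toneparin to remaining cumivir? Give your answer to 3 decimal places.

toneparin: 8.01 × (1/2)^(48.3/28.4) = 8.01 × (1/2)^1.7007 ≈ 2.4642 nmol/L.
cumivir: 49.8 × (1/2)^(48.3/40.3) = 49.8 × (1/2)^1.1985 ≈ 21.699 nmol/L.
Ratio ≈ 2.4642 / 21.699 ≈ 0.11356.

0.114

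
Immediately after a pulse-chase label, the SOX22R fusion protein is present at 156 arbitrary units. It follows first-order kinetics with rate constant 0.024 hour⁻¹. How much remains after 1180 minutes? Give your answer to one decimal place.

97.3 arbitrary units

t½ = ln 2 / λ = 0.69315 / 0.024 ≈ 28.881 hours.
Convert the elapsed time: 1180 minutes = 19.6667 hours.
Number of half-lives: n = 19.6667/28.881 ≈ 0.68095.
Remaining = 156 × (1/2)^0.68095 = 156 × 0.62375 ≈ 97.306 arbitrary units.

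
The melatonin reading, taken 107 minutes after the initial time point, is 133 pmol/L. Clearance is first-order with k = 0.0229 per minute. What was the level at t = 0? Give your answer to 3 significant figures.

1540 pmol/L

t½ = ln 2 / k = 0.69315 / 0.0229 ≈ 30.268 minutes.
Number of half-lives elapsed: n = 107/30.268 ≈ 3.535.
A₀ = A × 2^n = 133 × 2^3.535 = 133 × 11.592 ≈ 1541.7 pmol/L.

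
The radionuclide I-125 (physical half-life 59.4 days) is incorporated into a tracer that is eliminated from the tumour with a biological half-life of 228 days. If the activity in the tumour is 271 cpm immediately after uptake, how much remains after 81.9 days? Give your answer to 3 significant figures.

1/t_eff = 1/t_phys + 1/t_biol = 1/59.4 + 1/228 = 0.021221 per day.
t_eff = 59.4 × 228 / (59.4 + 228) ≈ 47.123 days.
Remaining = 271 × (1/2)^(81.9/47.123) = 271 × (1/2)^1.738 ≈ 81.242 cpm.

81.2 cpm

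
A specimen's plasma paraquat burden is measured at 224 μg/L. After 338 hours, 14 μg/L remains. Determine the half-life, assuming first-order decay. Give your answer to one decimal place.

A/A₀ = 14/224 ≈ 0.0625.
n = log₂(16) ≈ 4 half-lives elapsed in 338 hours.
t½ = 338/4 ≈ 84.5 hours.

84.5 hours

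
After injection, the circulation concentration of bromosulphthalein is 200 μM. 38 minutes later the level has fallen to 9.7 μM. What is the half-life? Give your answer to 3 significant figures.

A/A₀ = 9.7/200 ≈ 0.0485.
n = log₂(20.619) ≈ 4.3659 half-lives elapsed in 38 minutes.
t½ = 38/4.3659 ≈ 8.7039 minutes.

8.70 minutes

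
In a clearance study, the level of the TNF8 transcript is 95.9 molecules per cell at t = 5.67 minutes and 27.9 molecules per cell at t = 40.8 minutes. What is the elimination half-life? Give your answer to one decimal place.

Over Δt = 40.8 − 5.67 = 35.13 minutes, the level fell by a factor of 95.9/27.9 ≈ 3.4373.
n = log₂(3.4373) ≈ 1.7813 half-lives, so t½ = 35.13/1.7813 ≈ 19.722 minutes.

19.7 minutes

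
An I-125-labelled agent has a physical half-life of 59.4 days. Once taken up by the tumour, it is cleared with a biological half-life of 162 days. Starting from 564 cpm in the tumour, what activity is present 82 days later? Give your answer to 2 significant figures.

150 cpm

1/t_eff = 1/t_phys + 1/t_biol = 1/59.4 + 1/162 = 0.023008 per day.
t_eff = 59.4 × 162 / (59.4 + 162) ≈ 43.463 days.
Remaining = 564 × (1/2)^(82/43.463) = 564 × (1/2)^1.8866 ≈ 152.53 cpm.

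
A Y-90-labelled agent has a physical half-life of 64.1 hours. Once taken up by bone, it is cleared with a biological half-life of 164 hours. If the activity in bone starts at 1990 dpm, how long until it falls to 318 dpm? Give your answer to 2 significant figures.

120 hours

1/t_eff = 1/t_phys + 1/t_biol = 1/64.1 + 1/164 = 0.021698 per hour.
t_eff = 64.1 × 164 / (64.1 + 164) ≈ 46.087 hours.
n = log₂(1990/318) ≈ 2.6457; t = 2.6457 × 46.087 ≈ 121.93 hours.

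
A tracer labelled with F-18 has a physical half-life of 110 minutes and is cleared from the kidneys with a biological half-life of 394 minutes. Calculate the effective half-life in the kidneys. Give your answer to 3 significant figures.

1/t_eff = 1/t_phys + 1/t_biol = 1/110 + 1/394 = 0.011629 per minute.
t_eff = 110 × 394 / (110 + 394) ≈ 85.992 minutes.

86.0 minutes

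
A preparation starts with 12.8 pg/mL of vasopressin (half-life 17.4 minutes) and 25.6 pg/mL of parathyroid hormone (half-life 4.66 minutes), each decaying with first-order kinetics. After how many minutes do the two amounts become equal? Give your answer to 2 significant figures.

Set 12.8·(1/2)^(t/17.4) = 25.6·(1/2)^(t/4.66).
Taking log₂: log₂(12.8/25.6) = t·(1/17.4 − 1/4.66).
log₂(0.5) = -1; 1/17.4 − 1/4.66 = -0.15712.
t = -1 / -0.15712 ≈ 6.3645 minutes.

6.4 minutes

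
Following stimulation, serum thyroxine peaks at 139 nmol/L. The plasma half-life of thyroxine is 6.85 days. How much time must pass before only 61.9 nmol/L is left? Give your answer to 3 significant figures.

Fraction remaining = 61.9/139 ≈ 0.44532.
n = log₂(139/61.9) = ln(2.2456)/ln 2 ≈ 1.1671 half-lives.
t = n × t½ = 1.1671 × 6.85 ≈ 7.9945 days.

7.99 days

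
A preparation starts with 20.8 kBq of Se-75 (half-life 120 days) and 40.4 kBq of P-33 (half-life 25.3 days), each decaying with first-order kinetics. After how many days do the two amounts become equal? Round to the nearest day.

Set 20.8·(1/2)^(t/120) = 40.4·(1/2)^(t/25.3).
Taking log₂: log₂(20.8/40.4) = t·(1/120 − 1/25.3).
log₂(0.51485) = -0.95777; 1/120 − 1/25.3 = -0.031192.
t = -0.95777 / -0.031192 ≈ 30.705 days.

31 days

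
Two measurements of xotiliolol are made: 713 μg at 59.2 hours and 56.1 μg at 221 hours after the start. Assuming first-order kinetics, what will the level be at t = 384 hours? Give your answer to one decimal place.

4.3 μg

Over Δt = 221 − 59.2 = 161.8 hours, the level fell by a factor of 713/56.1 ≈ 12.709.
n = log₂(12.709) ≈ 3.6678 half-lives, so t½ = 161.8/3.6678 ≈ 44.113 hours.
From t = 221 to t = 384: 56.1 × (1/2)^((384−221)/44.113) ≈ 4.3316 μg.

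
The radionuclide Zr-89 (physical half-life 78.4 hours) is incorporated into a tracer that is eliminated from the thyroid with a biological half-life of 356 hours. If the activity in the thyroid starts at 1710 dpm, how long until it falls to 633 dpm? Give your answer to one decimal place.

92.1 hours

1/t_eff = 1/t_phys + 1/t_biol = 1/78.4 + 1/356 = 0.015564 per hour.
t_eff = 78.4 × 356 / (78.4 + 356) ≈ 64.25 hours.
n = log₂(1710/633) ≈ 1.4337; t = 1.4337 × 64.25 ≈ 92.117 hours.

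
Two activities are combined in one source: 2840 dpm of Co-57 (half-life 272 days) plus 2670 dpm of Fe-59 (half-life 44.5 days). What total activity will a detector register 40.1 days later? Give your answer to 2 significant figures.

Co-57: 2840 × (1/2)^(40.1/272) = 2840 × (1/2)^0.14743 ≈ 2564.1 dpm.
Fe-59: 2670 × (1/2)^(40.1/44.5) = 2670 × (1/2)^0.90112 ≈ 1429.7 dpm.
Total = 2564.1 + 1429.7 ≈ 3993.8 dpm.

4000 dpm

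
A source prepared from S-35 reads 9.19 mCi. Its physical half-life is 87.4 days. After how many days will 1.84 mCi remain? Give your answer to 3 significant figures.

203 days

Fraction remaining = 1.84/9.19 ≈ 0.20022.
n = log₂(9.19/1.84) = ln(4.9946)/ln 2 ≈ 2.3204 half-lives.
t = n × t½ = 2.3204 × 87.4 ≈ 202.8 days.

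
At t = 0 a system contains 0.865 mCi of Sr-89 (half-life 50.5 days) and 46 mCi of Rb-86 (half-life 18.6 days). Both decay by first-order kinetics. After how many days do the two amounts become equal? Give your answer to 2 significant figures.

170 days

Set 0.865·(1/2)^(t/50.5) = 46·(1/2)^(t/18.6).
Taking log₂: log₂(0.865/46) = t·(1/50.5 − 1/18.6).
log₂(0.018804) = -5.7328; 1/50.5 − 1/18.6 = -0.033961.
t = -5.7328 / -0.033961 ≈ 168.8 days.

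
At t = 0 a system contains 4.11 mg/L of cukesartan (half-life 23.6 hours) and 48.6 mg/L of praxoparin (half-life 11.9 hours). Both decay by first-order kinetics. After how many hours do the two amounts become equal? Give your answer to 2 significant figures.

Set 4.11·(1/2)^(t/23.6) = 48.6·(1/2)^(t/11.9).
Taking log₂: log₂(4.11/48.6) = t·(1/23.6 − 1/11.9).
log₂(0.084568) = -3.5637; 1/23.6 − 1/11.9 = -0.041661.
t = -3.5637 / -0.041661 ≈ 85.542 hours.

86 hours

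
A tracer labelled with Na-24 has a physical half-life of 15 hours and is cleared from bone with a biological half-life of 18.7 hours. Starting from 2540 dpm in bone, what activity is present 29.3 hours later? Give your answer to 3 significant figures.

221 dpm

1/t_eff = 1/t_phys + 1/t_biol = 1/15 + 1/18.7 = 0.12014 per hour.
t_eff = 15 × 18.7 / (15 + 18.7) ≈ 8.3234 hours.
Remaining = 2540 × (1/2)^(29.3/8.3234) = 2540 × (1/2)^3.5202 ≈ 221.39 dpm.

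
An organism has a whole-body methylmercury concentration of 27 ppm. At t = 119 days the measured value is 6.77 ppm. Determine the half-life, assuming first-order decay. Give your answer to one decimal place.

59.6 days

A/A₀ = 6.77/27 ≈ 0.25074.
n = log₂(3.9882) ≈ 1.9957 half-lives elapsed in 119 days.
t½ = 119/1.9957 ≈ 59.627 days.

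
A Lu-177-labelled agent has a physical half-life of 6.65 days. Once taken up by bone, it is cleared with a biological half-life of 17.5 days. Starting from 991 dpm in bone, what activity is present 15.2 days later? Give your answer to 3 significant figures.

111 dpm

1/t_eff = 1/t_phys + 1/t_biol = 1/6.65 + 1/17.5 = 0.20752 per day.
t_eff = 6.65 × 17.5 / (6.65 + 17.5) ≈ 4.8188 days.
Remaining = 991 × (1/2)^(15.2/4.8188) = 991 × (1/2)^3.1543 ≈ 111.31 dpm.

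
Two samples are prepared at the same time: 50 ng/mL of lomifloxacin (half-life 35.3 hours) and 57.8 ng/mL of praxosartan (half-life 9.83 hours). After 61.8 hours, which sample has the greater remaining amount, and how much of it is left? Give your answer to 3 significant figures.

lomifloxacin: 50 × (1/2)^1.7507 ≈ 14.858 ng/mL.
praxosartan: 57.8 × (1/2)^6.2869 ≈ 0.74027 ng/mL.
Lomifloxacin has more remaining, at ≈ 14.858 ng/mL.

lomifloxacin, 14.9 ng/mL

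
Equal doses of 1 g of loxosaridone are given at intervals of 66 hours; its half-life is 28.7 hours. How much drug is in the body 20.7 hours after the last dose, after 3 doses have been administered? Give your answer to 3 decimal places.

The 3 doses were given 152.7, 86.7, 20.7 hours ago.
Total = 1·(1/2)^(152.7/28.7) + 1·(1/2)^(86.7/28.7) + 1·(1/2)^(20.7/28.7)
      = 0.025024 + 0.1232 + 0.60657 ≈ 0.7548 g.

0.755 g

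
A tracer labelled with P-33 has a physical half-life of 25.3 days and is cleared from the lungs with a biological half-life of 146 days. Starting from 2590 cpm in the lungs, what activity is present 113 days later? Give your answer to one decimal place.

1/t_eff = 1/t_phys + 1/t_biol = 1/25.3 + 1/146 = 0.046375 per day.
t_eff = 25.3 × 146 / (25.3 + 146) ≈ 21.563 days.
Remaining = 2590 × (1/2)^(113/21.563) = 2590 × (1/2)^5.2404 ≈ 68.516 cpm.

68.5 cpm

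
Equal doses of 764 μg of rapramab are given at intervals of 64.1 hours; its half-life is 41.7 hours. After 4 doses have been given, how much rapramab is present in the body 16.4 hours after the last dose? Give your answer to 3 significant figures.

The 4 doses were given 208.7, 144.6, 80.5, 16.4 hours ago.
Total = 764·(1/2)^(208.7/41.7) + 764·(1/2)^(144.6/41.7) + 764·(1/2)^(80.5/41.7) + 764·(1/2)^(16.4/41.7)
      = 23.796 + 69.061 + 200.43 + 581.7 ≈ 874.99 μg.

875 μg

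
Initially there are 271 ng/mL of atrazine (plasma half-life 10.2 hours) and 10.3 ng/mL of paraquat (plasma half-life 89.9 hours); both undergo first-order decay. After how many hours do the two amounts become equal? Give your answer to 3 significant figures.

Set 271·(1/2)^(t/10.2) = 10.3·(1/2)^(t/89.9).
Taking log₂: log₂(271/10.3) = t·(1/10.2 − 1/89.9).
log₂(26.311) = 4.7176; 1/10.2 − 1/89.9 = 0.086916.
t = 4.7176 / 0.086916 ≈ 54.278 hours.

54.3 hours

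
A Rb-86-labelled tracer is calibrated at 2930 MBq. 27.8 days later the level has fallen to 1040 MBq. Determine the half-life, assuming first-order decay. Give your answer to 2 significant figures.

19 days

A/A₀ = 1040/2930 ≈ 0.35495.
n = log₂(2.8173) ≈ 1.4943 half-lives elapsed in 27.8 days.
t½ = 27.8/1.4943 ≈ 18.604 days.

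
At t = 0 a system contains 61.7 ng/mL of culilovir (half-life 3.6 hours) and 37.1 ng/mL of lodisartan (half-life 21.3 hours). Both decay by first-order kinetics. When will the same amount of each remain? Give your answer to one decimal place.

3.2 hours

Set 61.7·(1/2)^(t/3.6) = 37.1·(1/2)^(t/21.3).
Taking log₂: log₂(61.7/37.1) = t·(1/3.6 − 1/21.3).
log₂(1.6631) = 0.73385; 1/3.6 − 1/21.3 = 0.23083.
t = 0.73385 / 0.23083 ≈ 3.1792 hours.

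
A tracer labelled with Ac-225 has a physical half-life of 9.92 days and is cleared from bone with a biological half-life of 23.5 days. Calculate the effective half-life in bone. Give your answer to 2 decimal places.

6.98 days

1/t_eff = 1/t_phys + 1/t_biol = 1/9.92 + 1/23.5 = 0.14336 per day.
t_eff = 9.92 × 23.5 / (9.92 + 23.5) ≈ 6.9755 days.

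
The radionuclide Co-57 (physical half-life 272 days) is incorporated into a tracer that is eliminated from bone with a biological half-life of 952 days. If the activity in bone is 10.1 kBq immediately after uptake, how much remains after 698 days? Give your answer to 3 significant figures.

1/t_eff = 1/t_phys + 1/t_biol = 1/272 + 1/952 = 0.0047269 per day.
t_eff = 272 × 952 / (272 + 952) ≈ 211.56 days.
Remaining = 10.1 × (1/2)^(698/211.56) = 10.1 × (1/2)^3.2994 ≈ 1.0259 kBq.

1.03 kBq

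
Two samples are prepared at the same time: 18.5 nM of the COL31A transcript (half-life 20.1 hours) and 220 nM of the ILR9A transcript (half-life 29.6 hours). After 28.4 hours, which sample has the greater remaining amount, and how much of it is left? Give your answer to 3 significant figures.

ILR9A transcript, 113 nM

COL31A transcript: 18.5 × (1/2)^1.4129 ≈ 6.9476 nM.
ILR9A transcript: 220 × (1/2)^0.95946 ≈ 113.13 nM.
ILR9A transcript has more remaining, at ≈ 113.13 nM.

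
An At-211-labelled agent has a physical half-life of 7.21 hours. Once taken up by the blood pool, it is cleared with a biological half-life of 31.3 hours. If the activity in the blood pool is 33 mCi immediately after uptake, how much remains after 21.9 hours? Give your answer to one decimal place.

1/t_eff = 1/t_phys + 1/t_biol = 1/7.21 + 1/31.3 = 0.17065 per hour.
t_eff = 7.21 × 31.3 / (7.21 + 31.3) ≈ 5.8601 hours.
Remaining = 33 × (1/2)^(21.9/5.8601) = 33 × (1/2)^3.7371 ≈ 2.4747 mCi.

2.5 mCi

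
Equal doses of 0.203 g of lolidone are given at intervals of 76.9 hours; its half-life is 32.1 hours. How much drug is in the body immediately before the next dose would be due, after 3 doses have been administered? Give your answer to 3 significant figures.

0.0473 g

The 3 doses were given 230.7, 153.8, 76.9 hours ago.
Total = 0.203·(1/2)^(230.7/32.1) + 0.203·(1/2)^(153.8/32.1) + 0.203·(1/2)^(76.9/32.1)
      = 0.0013932 + 0.0073312 + 0.038578 ≈ 0.047302 g.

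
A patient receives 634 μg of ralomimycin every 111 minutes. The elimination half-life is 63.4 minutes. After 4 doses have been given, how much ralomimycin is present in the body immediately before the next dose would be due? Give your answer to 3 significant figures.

The 4 doses were given 444, 333, 222, 111 minutes ago.
Total = 634·(1/2)^(444/63.4) + 634·(1/2)^(333/63.4) + 634·(1/2)^(222/63.4) + 634·(1/2)^(111/63.4)
      = 4.9423 + 16.633 + 55.977 + 188.39 ≈ 265.94 μg.

266 μg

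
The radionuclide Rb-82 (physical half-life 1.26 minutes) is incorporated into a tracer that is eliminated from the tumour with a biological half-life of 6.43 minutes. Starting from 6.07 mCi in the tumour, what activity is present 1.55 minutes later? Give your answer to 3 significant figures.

2.19 mCi

1/t_eff = 1/t_phys + 1/t_biol = 1/1.26 + 1/6.43 = 0.94917 per minute.
t_eff = 1.26 × 6.43 / (1.26 + 6.43) ≈ 1.0536 minutes.
Remaining = 6.07 × (1/2)^(1.55/1.0536) = 6.07 × (1/2)^1.4712 ≈ 2.1893 mCi.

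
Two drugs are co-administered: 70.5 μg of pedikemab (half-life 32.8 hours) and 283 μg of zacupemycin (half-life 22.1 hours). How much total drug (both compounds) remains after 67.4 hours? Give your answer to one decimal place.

pedikemab: 70.5 × (1/2)^(67.4/32.8) = 70.5 × (1/2)^2.0549 ≈ 16.967 μg.
zacupemycin: 283 × (1/2)^(67.4/22.1) = 283 × (1/2)^3.0498 ≈ 34.175 μg.
Total = 16.967 + 34.175 ≈ 51.143 μg.

51.1 μg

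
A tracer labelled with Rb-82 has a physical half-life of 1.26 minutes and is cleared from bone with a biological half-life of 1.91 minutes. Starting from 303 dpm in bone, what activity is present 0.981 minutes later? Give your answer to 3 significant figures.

124 dpm

1/t_eff = 1/t_phys + 1/t_biol = 1/1.26 + 1/1.91 = 1.3172 per minute.
t_eff = 1.26 × 1.91 / (1.26 + 1.91) ≈ 0.75918 minutes.
Remaining = 303 × (1/2)^(0.981/0.75918) = 303 × (1/2)^1.2922 ≈ 123.72 dpm.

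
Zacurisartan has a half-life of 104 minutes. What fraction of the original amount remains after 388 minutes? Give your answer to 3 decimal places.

0.075

n = 388/104 ≈ 3.7308 half-lives.
Fraction remaining = (1/2)^3.7308 ≈ 0.075323.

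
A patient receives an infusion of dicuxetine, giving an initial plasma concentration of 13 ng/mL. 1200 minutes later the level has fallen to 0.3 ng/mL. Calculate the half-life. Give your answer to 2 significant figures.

220 minutes

A/A₀ = 0.3/13 ≈ 0.023077.
n = log₂(43.333) ≈ 5.4374 half-lives elapsed in 1200 minutes.
t½ = 1200/5.4374 ≈ 220.69 minutes.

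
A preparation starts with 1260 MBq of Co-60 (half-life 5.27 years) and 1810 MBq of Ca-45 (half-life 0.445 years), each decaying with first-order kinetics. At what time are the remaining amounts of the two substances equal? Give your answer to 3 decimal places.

0.254 years

Set 1260·(1/2)^(t/5.27) = 1810·(1/2)^(t/0.445).
Taking log₂: log₂(1260/1810) = t·(1/5.27 − 1/0.445).
log₂(0.69613) = -0.52257; 1/5.27 − 1/0.445 = -2.0574.
t = -0.52257 / -2.0574 ≈ 0.25399 years.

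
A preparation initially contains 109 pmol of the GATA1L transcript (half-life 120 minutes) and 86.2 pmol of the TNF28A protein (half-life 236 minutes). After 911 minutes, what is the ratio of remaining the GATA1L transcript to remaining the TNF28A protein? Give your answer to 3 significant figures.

0.0952

GATA1L transcript: 109 × (1/2)^(911/120) = 109 × (1/2)^7.5917 ≈ 0.56508 pmol.
TNF28A protein: 86.2 × (1/2)^(911/236) = 86.2 × (1/2)^3.8602 ≈ 5.9358 pmol.
Ratio ≈ 0.56508 / 5.9358 ≈ 0.095198.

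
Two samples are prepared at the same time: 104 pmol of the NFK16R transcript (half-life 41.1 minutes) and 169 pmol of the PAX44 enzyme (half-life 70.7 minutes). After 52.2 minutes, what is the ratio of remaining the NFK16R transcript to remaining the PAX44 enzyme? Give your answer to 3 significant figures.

0.426

NFK16R transcript: 104 × (1/2)^(52.2/41.1) = 104 × (1/2)^1.2701 ≈ 43.122 pmol.
PAX44 enzyme: 169 × (1/2)^(52.2/70.7) = 169 × (1/2)^0.73833 ≈ 101.3 pmol.
Ratio ≈ 43.122 / 101.3 ≈ 0.42567.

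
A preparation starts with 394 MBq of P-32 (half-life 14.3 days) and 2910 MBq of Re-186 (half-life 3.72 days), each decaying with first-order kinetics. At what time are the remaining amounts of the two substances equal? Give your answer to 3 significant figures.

14.5 days

Set 394·(1/2)^(t/14.3) = 2910·(1/2)^(t/3.72).
Taking log₂: log₂(394/2910) = t·(1/14.3 − 1/3.72).
log₂(0.1354) = -2.8848; 1/14.3 − 1/3.72 = -0.19889.
t = -2.8848 / -0.19889 ≈ 14.504 days.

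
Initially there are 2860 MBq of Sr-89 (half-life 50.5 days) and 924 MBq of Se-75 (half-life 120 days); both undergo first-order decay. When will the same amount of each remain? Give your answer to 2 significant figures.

Set 2860·(1/2)^(t/50.5) = 924·(1/2)^(t/120).
Taking log₂: log₂(2860/924) = t·(1/50.5 − 1/120).
log₂(3.0952) = 1.6301; 1/50.5 − 1/120 = 0.011469.
t = 1.6301 / 0.011469 ≈ 142.13 days.

140 days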